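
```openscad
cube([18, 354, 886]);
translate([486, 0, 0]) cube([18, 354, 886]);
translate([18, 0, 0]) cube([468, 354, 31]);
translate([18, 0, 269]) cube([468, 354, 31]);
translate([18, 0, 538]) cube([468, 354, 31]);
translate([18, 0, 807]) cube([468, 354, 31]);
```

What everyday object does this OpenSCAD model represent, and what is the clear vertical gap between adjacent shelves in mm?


A bookshelf. The clear shelf gap is 238 mm.

Two tall side panels with 4 horizontal boards between them — a bookshelf. The first two shelf undersides are at z = 0 and z = 269; with shelf thickness 31, the clear gap is 269 − 0 − 31 = 238 mm.


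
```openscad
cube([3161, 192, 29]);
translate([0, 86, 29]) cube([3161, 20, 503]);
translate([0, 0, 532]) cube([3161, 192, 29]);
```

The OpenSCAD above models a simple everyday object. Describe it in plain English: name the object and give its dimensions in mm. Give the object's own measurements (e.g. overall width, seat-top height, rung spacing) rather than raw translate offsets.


An I-beam lying along x, 3161 mm long. Overall section height 561 mm. Two flanges 192 mm wide (y) and 29 mm thick, one on the floor and one at the top; a web 20 mm thick runs between them, centred on the flange width.


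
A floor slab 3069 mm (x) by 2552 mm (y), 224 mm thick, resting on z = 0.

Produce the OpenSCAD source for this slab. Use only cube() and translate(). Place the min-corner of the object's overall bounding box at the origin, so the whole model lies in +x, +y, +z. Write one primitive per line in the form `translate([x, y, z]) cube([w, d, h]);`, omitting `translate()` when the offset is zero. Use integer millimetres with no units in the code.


cube([3069, 2552, 224]);


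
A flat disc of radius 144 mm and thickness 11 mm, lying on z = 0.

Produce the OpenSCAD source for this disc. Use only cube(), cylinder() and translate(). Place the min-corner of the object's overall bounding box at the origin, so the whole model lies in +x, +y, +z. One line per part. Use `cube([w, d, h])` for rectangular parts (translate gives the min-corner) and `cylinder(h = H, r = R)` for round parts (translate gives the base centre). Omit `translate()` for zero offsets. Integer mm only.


translate([144, 144, 0]) cylinder(h = 11, r = 144);


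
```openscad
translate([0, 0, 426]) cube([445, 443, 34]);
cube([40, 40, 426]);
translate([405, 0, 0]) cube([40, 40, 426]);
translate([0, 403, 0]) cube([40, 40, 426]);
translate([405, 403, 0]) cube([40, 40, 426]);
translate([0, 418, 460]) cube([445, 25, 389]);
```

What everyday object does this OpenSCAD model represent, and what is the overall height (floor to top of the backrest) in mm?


A chair. The overall height is 849 mm.

A slab on four corner posts with a tall panel at the back — a chair. The seat slab sits at z = 426 with thickness 34, and the 389 mm backrest starts at the seat top, so the overall height is 426 + 34 + 389 = 849 mm.


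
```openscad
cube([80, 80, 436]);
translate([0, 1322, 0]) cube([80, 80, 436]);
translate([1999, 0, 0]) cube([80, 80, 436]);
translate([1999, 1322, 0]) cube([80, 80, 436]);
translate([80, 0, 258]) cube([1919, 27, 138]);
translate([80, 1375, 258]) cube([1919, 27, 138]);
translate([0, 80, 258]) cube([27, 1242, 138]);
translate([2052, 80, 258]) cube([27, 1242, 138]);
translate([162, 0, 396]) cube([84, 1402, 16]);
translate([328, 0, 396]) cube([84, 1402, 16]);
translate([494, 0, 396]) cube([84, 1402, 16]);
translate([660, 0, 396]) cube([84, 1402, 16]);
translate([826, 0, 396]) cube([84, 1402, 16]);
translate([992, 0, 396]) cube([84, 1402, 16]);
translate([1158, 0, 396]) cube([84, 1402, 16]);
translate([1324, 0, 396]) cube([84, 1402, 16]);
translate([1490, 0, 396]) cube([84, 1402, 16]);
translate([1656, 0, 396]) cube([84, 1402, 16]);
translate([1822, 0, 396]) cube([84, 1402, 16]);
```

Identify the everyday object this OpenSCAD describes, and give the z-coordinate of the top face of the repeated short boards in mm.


A bed frame. The slat-top height is 412 mm.

Four posts, four rails, and a row of slats — a bed frame. Slats sit on the rails at z = 258 + 138 = 396; with slat thickness 16, the top is 412 mm.


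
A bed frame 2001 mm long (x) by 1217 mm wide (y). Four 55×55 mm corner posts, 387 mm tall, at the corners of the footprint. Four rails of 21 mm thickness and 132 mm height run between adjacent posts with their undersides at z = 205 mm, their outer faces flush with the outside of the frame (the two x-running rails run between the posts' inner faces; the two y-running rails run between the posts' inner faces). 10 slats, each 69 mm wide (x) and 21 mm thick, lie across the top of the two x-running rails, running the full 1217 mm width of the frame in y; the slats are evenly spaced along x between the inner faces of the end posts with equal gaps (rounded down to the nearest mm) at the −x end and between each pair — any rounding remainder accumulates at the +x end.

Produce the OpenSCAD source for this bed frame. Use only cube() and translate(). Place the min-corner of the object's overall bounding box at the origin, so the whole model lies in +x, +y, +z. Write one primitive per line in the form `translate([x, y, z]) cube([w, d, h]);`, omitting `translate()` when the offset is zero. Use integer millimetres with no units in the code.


// slat z = rail_z + rail_h = 205 + 132 = 337
// slat gap = ⌊(1891 − 10·69) / 11⌋ = 109
cube([55, 55, 387]);
translate([0, 1162, 0]) cube([55, 55, 387]);
translate([1946, 0, 0]) cube([55, 55, 387]);
translate([1946, 1162, 0]) cube([55, 55, 387]);
translate([55, 0, 205]) cube([1891, 21, 132]);
translate([55, 1196, 205]) cube([1891, 21, 132]);
translate([0, 55, 205]) cube([21, 1107, 132]);
translate([1980, 55, 205]) cube([21, 1107, 132]);
translate([164, 0, 337]) cube([69, 1217, 21]);
translate([342, 0, 337]) cube([69, 1217, 21]);
translate([520, 0, 337]) cube([69, 1217, 21]);
translate([698, 0, 337]) cube([69, 1217, 21]);
translate([876, 0, 337]) cube([69, 1217, 21]);
translate([1054, 0, 337]) cube([69, 1217, 21]);
translate([1232, 0, 337]) cube([69, 1217, 21]);
translate([1410, 0, 337]) cube([69, 1217, 21]);
translate([1588, 0, 337]) cube([69, 1217, 21]);
translate([1766, 0, 337]) cube([69, 1217, 21]);


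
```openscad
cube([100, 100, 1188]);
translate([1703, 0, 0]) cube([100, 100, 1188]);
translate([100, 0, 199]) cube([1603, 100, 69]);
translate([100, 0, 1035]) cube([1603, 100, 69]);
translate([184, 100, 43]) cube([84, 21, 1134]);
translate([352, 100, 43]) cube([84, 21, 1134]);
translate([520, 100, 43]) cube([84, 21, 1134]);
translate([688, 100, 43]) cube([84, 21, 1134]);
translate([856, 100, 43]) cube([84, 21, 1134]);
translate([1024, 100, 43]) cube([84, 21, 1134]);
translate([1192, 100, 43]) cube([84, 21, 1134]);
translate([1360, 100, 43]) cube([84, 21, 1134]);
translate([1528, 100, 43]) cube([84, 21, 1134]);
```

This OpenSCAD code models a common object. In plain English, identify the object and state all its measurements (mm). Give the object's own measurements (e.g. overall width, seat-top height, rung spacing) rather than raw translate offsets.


A fence section. Two 100×100 mm posts, 1188 mm tall, stand on the floor with a clear span of 1603 mm between their inner faces. Two horizontal rails of 100×69 mm section span the gap between the posts with their undersides at z = 199 mm and z = 1035 mm, flush with the posts' −y face. 9 pickets, each 84 mm wide, 21 mm thick and 1134 mm tall, are fixed to the +y face of the rails with their bottoms at z = 43 mm, spaced across the span with a 84 mm gap after the −x post and between neighbouring pickets, with 91 mm left before the +x post.


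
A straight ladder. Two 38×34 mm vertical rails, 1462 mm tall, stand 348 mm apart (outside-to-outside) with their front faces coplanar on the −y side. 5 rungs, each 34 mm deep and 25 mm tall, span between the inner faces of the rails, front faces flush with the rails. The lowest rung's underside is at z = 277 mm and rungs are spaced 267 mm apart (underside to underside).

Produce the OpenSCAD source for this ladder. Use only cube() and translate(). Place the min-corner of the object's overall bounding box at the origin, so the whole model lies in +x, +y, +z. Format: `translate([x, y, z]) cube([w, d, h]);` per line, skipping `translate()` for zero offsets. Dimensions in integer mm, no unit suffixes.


cube([38, 34, 1462]);
translate([310, 0, 0]) cube([38, 34, 1462]);
translate([38, 0, 277]) cube([272, 34, 25]);
translate([38, 0, 544]) cube([272, 34, 25]);
translate([38, 0, 811]) cube([272, 34, 25]);
translate([38, 0, 1078]) cube([272, 34, 25]);
translate([38, 0, 1345]) cube([272, 34, 25]);


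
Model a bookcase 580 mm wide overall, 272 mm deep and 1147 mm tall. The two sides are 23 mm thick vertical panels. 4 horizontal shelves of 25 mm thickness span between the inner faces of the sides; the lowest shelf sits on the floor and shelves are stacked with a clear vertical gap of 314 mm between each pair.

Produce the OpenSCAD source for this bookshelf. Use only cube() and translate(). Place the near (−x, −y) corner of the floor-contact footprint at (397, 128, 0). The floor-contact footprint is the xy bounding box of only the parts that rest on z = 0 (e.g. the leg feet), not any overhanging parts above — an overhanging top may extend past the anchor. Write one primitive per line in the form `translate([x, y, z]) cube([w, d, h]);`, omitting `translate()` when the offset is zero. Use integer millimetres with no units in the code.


translate([397, 128, 0]) cube([23, 272, 1147]);
translate([954, 128, 0]) cube([23, 272, 1147]);
translate([420, 128, 0]) cube([534, 272, 25]);
translate([420, 128, 339]) cube([534, 272, 25]);
translate([420, 128, 678]) cube([534, 272, 25]);
translate([420, 128, 1017]) cube([534, 272, 25]);


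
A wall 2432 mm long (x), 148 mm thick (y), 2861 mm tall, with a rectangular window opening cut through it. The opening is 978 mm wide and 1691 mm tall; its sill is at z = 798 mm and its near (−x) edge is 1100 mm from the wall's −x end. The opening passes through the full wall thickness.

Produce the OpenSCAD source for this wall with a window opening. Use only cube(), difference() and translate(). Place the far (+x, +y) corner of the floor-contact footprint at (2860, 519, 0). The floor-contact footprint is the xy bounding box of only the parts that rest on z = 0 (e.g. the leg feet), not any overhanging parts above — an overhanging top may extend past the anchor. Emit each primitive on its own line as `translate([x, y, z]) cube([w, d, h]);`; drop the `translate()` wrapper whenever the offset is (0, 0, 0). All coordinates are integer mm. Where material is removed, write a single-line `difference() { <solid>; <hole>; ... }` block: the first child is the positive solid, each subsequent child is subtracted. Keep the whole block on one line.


difference() { translate([428, 371, 0]) cube([2432, 148, 2861]); translate([1528, 371, 798]) cube([978, 148, 1691]); }


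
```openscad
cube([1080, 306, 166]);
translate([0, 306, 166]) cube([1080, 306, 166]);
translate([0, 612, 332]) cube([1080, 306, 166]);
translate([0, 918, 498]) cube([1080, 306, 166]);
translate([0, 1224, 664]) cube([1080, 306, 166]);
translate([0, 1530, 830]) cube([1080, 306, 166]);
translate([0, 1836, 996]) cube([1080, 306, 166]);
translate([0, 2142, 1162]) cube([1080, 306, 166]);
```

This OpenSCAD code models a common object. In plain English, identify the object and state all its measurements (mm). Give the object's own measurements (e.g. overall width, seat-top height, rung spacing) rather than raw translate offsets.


A straight staircase of 8 solid steps. Each step is 1080 mm wide (x), 306 mm deep (y, the going) and 166 mm tall (the rise). The first step rests on the floor; each subsequent step sits one going further in +y and one rise higher in +z, directly behind and above the previous step with no overlap.


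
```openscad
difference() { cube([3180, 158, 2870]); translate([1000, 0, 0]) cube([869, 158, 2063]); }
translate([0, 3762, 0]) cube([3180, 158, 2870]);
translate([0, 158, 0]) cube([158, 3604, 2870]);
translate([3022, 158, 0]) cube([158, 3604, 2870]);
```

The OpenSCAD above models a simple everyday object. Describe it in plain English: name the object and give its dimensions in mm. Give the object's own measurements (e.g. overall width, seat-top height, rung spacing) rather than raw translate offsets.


A single room: four walls, each 2870 mm tall and 158 mm thick, enclosing an outside footprint 3180×3920 mm (x × y), no floor or roof. The front and back walls (−y and +y sides) run the full x-width; the side walls fit between their inner faces. A door opening 869 mm wide and 2063 mm tall is cut through the front wall from the floor up, its −x edge 1000 mm from the wall's −x end.


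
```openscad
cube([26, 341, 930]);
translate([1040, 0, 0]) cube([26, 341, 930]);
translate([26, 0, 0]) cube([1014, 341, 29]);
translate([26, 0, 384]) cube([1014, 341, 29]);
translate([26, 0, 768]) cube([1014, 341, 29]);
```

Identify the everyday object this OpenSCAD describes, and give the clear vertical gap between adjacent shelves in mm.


A bookshelf. The clear shelf gap is 355 mm.

Two tall side panels with 3 horizontal boards between them — a bookshelf. The first two shelf undersides are at z = 0 and z = 384; with shelf thickness 29, the clear gap is 384 − 0 − 29 = 355 mm.


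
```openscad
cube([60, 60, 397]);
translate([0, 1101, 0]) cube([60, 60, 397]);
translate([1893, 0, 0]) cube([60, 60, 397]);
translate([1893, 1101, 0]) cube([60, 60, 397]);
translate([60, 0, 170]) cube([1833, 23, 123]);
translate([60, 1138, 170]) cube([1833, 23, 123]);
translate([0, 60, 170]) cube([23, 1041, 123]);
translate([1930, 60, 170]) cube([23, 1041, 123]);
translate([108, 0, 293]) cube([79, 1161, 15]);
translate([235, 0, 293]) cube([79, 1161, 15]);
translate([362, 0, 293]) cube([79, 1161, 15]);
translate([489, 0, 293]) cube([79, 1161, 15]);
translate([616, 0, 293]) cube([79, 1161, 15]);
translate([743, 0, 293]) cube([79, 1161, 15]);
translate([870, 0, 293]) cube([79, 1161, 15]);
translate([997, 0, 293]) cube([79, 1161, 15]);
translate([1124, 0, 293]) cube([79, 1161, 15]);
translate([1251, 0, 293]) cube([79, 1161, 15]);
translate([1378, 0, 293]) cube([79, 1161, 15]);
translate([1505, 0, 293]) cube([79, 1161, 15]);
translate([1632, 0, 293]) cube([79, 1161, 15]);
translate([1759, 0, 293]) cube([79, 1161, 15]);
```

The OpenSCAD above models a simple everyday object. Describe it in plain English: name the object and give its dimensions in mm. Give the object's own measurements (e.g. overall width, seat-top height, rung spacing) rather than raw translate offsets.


A bed frame 1953 mm long (x) by 1161 mm wide (y). Four 60×60 mm corner posts, 397 mm tall, at the corners of the footprint. Four rails of 23 mm thickness and 123 mm height run between adjacent posts with their undersides at z = 170 mm, their outer faces flush with the outside of the frame (the two x-running rails run between the posts' inner faces; the two y-running rails run between the posts' inner faces). 14 slats, each 79 mm wide (x) and 15 mm thick, lie across the top of the two x-running rails, running the full 1161 mm width of the frame in y; along x they sit between the end posts with a 48 mm gap after the −x posts and between neighbouring slats, leaving 55 mm before the +x posts.


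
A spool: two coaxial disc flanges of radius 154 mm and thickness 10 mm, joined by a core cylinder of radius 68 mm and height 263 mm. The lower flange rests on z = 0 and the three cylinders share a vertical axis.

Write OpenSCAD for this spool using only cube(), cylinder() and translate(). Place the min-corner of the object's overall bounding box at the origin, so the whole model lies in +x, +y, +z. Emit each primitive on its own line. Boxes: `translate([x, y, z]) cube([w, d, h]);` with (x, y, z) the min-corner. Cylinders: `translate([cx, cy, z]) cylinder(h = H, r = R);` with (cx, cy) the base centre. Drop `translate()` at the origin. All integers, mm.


translate([154, 154, 0]) cylinder(h = 10, r = 154);
translate([154, 154, 10]) cylinder(h = 263, r = 68);
translate([154, 154, 273]) cylinder(h = 10, r = 154);


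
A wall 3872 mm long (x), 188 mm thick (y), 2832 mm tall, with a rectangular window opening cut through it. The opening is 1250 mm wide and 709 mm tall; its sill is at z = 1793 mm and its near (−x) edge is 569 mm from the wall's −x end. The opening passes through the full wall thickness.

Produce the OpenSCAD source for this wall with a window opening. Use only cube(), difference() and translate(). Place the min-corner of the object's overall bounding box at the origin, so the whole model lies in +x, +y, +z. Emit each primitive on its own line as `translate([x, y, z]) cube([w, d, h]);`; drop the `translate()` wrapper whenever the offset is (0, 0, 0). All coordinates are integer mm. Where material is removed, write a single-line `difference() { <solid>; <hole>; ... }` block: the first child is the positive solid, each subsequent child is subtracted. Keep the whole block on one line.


difference() { cube([3872, 188, 2832]); translate([569, 0, 1793]) cube([1250, 188, 709]); }


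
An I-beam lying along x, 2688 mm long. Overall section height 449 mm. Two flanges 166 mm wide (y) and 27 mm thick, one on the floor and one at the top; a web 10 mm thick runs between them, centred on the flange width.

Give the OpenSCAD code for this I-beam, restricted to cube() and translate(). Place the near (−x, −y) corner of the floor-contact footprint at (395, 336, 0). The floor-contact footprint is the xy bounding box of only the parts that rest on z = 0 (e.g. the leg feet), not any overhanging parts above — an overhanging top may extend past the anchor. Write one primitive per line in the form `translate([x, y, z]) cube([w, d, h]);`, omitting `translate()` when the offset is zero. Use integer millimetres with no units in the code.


translate([395, 336, 0]) cube([2688, 166, 27]);
translate([395, 414, 27]) cube([2688, 10, 395]);
translate([395, 336, 422]) cube([2688, 166, 27]);


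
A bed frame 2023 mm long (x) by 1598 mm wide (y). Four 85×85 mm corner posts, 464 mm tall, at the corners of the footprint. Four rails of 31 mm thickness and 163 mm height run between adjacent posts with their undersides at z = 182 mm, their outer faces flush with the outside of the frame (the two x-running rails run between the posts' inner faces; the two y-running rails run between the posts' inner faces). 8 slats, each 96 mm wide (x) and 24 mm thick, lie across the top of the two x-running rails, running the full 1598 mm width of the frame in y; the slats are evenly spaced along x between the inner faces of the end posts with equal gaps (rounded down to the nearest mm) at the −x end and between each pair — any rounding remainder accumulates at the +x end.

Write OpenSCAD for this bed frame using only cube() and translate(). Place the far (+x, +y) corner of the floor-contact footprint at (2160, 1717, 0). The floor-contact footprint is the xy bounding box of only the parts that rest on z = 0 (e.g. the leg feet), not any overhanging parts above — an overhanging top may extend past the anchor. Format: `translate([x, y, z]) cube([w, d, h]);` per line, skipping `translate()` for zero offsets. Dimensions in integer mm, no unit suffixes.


// slat z = rail_z + rail_h = 182 + 163 = 345
// slat gap = ⌊(1853 − 8·96) / 9⌋ = 120
translate([137, 119, 0]) cube([85, 85, 464]);
translate([137, 1632, 0]) cube([85, 85, 464]);
translate([2075, 119, 0]) cube([85, 85, 464]);
translate([2075, 1632, 0]) cube([85, 85, 464]);
translate([222, 119, 182]) cube([1853, 31, 163]);
translate([222, 1686, 182]) cube([1853, 31, 163]);
translate([137, 204, 182]) cube([31, 1428, 163]);
translate([2129, 204, 182]) cube([31, 1428, 163]);
translate([342, 119, 345]) cube([96, 1598, 24]);
translate([558, 119, 345]) cube([96, 1598, 24]);
translate([774, 119, 345]) cube([96, 1598, 24]);
translate([990, 119, 345]) cube([96, 1598, 24]);
translate([1206, 119, 345]) cube([96, 1598, 24]);
translate([1422, 119, 345]) cube([96, 1598, 24]);
translate([1638, 119, 345]) cube([96, 1598, 24]);
translate([1854, 119, 345]) cube([96, 1598, 24]);


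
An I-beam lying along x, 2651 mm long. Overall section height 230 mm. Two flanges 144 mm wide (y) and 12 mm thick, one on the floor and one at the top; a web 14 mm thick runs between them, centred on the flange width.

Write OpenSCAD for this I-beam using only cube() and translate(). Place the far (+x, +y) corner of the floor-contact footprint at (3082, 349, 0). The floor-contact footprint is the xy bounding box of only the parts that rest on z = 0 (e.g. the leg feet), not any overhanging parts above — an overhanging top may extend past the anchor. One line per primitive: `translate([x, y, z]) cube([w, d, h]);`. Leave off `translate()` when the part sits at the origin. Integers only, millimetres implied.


translate([431, 205, 0]) cube([2651, 144, 12]);
translate([431, 270, 12]) cube([2651, 14, 206]);
translate([431, 205, 218]) cube([2651, 144, 12]);


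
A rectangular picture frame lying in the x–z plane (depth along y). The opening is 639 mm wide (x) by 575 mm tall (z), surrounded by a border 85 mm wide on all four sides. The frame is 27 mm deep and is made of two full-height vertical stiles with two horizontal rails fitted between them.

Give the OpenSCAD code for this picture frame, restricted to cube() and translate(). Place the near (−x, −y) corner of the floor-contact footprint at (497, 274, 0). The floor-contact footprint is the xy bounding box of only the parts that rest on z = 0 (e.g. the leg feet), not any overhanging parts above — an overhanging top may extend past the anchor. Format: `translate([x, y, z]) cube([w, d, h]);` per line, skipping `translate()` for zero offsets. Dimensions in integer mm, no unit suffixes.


translate([497, 274, 0]) cube([85, 27, 745]);
translate([1221, 274, 0]) cube([85, 27, 745]);
translate([582, 274, 0]) cube([639, 27, 85]);
translate([582, 274, 660]) cube([639, 27, 85]);


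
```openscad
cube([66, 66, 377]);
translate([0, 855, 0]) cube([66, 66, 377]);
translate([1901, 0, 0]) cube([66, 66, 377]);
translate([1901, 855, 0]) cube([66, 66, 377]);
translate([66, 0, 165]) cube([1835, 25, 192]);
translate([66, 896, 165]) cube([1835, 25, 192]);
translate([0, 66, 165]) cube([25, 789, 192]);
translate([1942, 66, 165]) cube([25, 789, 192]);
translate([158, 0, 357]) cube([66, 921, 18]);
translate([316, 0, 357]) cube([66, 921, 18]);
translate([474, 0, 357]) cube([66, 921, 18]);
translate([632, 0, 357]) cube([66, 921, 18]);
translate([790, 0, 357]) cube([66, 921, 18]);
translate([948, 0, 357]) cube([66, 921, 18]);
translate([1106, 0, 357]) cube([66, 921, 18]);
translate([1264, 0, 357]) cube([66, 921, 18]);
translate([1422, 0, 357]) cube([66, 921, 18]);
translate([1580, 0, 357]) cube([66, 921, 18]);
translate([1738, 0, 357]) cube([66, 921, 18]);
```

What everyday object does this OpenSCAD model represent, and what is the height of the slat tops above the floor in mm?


A bed frame. The slat-top height is 375 mm.

Four posts, four rails, and a row of slats — a bed frame. Slats sit on the rails at z = 165 + 192 = 357; with slat thickness 18, the top is 375 mm.


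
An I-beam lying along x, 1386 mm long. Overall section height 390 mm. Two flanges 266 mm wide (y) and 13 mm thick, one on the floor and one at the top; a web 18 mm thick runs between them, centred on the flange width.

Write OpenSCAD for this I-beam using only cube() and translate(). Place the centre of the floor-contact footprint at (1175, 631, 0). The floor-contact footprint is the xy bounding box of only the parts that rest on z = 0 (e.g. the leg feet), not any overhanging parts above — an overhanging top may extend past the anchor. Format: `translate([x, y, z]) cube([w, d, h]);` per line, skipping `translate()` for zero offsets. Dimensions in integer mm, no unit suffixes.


translate([482, 498, 0]) cube([1386, 266, 13]);
translate([482, 622, 13]) cube([1386, 18, 364]);
translate([482, 498, 377]) cube([1386, 266, 13]);


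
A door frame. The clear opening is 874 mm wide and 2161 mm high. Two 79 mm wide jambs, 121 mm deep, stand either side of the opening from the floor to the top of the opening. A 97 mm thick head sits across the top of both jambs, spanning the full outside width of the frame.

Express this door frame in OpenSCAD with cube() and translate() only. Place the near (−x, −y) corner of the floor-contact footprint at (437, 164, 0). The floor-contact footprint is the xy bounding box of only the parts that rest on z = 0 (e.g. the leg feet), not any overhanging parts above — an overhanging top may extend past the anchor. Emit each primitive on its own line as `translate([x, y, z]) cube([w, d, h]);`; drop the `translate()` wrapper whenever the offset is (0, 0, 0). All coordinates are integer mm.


translate([437, 164, 0]) cube([79, 121, 2161]);
translate([1390, 164, 0]) cube([79, 121, 2161]);
translate([437, 164, 2161]) cube([1032, 121, 97]);


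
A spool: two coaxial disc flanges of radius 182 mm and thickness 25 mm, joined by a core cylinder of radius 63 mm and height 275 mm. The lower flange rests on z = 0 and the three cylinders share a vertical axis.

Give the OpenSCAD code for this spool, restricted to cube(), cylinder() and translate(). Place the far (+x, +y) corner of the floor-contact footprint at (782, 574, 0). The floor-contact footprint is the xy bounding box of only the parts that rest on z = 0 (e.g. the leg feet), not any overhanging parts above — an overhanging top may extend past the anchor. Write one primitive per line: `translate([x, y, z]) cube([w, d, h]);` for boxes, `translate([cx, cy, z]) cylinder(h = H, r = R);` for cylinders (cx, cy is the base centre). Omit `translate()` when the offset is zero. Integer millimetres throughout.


translate([600, 392, 0]) cylinder(h = 25, r = 182);
translate([600, 392, 25]) cylinder(h = 275, r = 63);
translate([600, 392, 300]) cylinder(h = 25, r = 182);


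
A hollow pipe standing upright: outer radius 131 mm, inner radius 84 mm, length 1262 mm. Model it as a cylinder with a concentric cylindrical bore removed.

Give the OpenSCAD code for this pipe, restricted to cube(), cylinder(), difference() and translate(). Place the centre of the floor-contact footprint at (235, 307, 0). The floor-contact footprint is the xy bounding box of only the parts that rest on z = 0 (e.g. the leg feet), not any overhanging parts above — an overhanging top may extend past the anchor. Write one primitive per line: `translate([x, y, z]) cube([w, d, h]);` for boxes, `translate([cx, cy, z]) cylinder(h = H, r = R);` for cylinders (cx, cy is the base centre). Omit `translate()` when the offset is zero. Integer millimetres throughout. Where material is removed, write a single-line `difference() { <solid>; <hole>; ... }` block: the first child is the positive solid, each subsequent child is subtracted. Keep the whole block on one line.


difference() { translate([235, 307, 0]) cylinder(h = 1262, r = 131); translate([235, 307, 0]) cylinder(h = 1262, r = 84); }


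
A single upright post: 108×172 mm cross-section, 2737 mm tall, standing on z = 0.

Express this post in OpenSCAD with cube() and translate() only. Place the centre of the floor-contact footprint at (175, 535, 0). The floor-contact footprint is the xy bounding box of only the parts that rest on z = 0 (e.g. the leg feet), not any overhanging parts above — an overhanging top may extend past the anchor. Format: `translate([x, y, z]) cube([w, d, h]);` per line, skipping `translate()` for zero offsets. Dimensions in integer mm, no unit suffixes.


translate([121, 449, 0]) cube([108, 172, 2737]);


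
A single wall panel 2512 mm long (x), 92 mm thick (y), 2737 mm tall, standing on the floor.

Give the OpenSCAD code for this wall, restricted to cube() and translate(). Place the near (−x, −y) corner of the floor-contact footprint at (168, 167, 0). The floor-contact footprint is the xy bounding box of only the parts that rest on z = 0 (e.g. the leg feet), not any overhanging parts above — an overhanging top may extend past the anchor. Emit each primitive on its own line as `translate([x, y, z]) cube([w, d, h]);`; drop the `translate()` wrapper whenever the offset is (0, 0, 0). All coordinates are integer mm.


translate([168, 167, 0]) cube([2512, 92, 2737]);


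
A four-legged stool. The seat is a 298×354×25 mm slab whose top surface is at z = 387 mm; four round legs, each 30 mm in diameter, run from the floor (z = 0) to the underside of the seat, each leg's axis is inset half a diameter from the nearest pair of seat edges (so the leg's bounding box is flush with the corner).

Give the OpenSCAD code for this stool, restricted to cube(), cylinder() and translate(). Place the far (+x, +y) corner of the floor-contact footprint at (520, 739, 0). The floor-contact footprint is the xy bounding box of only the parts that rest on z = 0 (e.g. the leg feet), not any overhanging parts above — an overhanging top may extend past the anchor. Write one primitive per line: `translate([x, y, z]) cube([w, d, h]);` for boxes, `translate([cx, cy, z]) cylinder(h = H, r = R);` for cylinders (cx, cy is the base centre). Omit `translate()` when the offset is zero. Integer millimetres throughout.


translate([222, 385, 362]) cube([298, 354, 25]);
translate([237, 400, 0]) cylinder(h = 362, r = 15);
translate([505, 400, 0]) cylinder(h = 362, r = 15);
translate([237, 724, 0]) cylinder(h = 362, r = 15);
translate([505, 724, 0]) cylinder(h = 362, r = 15);


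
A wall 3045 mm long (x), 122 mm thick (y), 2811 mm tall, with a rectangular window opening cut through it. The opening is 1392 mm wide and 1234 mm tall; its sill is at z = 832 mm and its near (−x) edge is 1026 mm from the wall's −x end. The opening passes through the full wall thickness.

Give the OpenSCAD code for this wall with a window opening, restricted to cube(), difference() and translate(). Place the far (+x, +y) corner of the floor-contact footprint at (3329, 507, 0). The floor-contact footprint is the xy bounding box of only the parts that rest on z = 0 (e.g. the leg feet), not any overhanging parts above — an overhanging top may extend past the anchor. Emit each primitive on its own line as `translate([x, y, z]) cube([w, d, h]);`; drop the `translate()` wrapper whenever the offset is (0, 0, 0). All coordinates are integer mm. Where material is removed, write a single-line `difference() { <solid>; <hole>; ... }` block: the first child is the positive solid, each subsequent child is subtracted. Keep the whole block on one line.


difference() { translate([284, 385, 0]) cube([3045, 122, 2811]); translate([1310, 385, 832]) cube([1392, 122, 1234]); }


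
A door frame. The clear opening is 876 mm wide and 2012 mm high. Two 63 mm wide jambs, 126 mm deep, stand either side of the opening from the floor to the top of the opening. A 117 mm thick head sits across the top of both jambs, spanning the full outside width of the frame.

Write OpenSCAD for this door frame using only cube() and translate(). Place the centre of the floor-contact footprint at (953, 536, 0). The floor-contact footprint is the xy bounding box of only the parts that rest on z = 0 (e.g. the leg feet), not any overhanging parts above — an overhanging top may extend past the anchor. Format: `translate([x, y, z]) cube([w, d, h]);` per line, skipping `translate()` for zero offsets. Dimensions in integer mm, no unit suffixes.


translate([452, 473, 0]) cube([63, 126, 2012]);
translate([1391, 473, 0]) cube([63, 126, 2012]);
translate([452, 473, 2012]) cube([1002, 126, 117]);


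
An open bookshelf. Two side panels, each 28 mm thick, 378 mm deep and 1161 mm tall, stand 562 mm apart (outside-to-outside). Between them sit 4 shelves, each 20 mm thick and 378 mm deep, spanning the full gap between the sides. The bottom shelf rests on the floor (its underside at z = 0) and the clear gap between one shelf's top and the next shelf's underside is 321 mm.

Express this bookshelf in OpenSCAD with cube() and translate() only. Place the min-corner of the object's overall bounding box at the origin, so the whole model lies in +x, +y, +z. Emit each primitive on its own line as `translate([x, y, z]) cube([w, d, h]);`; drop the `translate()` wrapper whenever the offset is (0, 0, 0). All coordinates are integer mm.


cube([28, 378, 1161]);
translate([534, 0, 0]) cube([28, 378, 1161]);
translate([28, 0, 0]) cube([506, 378, 20]);
translate([28, 0, 341]) cube([506, 378, 20]);
translate([28, 0, 682]) cube([506, 378, 20]);
translate([28, 0, 1023]) cube([506, 378, 20]);


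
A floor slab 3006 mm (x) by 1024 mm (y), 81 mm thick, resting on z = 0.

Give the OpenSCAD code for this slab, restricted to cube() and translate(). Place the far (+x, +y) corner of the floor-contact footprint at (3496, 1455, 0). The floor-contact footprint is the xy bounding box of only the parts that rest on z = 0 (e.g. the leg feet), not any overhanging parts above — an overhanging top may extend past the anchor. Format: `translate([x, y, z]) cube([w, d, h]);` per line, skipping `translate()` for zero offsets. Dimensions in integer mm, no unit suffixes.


translate([490, 431, 0]) cube([3006, 1024, 81]);


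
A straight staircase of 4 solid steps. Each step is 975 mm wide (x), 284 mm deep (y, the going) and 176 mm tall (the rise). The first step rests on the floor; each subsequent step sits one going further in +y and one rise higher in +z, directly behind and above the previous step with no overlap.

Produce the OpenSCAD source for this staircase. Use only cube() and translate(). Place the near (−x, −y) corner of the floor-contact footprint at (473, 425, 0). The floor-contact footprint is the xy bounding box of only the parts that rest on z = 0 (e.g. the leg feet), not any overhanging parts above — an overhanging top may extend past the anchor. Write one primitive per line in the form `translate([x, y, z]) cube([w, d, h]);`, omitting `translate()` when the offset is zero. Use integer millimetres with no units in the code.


translate([473, 425, 0]) cube([975, 284, 176]);
translate([473, 709, 176]) cube([975, 284, 176]);
translate([473, 993, 352]) cube([975, 284, 176]);
translate([473, 1277, 528]) cube([975, 284, 176]);


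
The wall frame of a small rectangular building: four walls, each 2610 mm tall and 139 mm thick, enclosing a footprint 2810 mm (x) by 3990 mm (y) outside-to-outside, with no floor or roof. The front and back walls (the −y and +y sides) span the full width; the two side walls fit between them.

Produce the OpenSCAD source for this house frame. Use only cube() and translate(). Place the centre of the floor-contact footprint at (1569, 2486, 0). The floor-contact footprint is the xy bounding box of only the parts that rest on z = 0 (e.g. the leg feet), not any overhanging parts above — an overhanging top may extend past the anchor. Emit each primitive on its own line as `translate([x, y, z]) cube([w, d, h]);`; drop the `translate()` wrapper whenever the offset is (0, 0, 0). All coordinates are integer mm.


translate([164, 491, 0]) cube([2810, 139, 2610]);
translate([164, 4342, 0]) cube([2810, 139, 2610]);
translate([164, 630, 0]) cube([139, 3712, 2610]);
translate([2835, 630, 0]) cube([139, 3712, 2610]);


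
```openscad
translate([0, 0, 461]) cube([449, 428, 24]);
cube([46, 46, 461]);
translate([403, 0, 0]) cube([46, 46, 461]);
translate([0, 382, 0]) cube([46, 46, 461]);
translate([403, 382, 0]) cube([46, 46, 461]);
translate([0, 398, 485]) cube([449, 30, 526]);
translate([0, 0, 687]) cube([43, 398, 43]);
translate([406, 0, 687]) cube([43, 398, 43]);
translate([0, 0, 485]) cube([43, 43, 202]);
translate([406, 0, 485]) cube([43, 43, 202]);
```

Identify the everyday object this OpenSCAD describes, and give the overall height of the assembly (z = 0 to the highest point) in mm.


A chair. The overall height is 1011 mm.

A slab on four corner posts with a tall panel at the back — a chair. The seat slab sits at z = 461 with thickness 24, and the 526 mm backrest starts at the seat top, so the overall height is 461 + 24 + 526 = 1011 mm.


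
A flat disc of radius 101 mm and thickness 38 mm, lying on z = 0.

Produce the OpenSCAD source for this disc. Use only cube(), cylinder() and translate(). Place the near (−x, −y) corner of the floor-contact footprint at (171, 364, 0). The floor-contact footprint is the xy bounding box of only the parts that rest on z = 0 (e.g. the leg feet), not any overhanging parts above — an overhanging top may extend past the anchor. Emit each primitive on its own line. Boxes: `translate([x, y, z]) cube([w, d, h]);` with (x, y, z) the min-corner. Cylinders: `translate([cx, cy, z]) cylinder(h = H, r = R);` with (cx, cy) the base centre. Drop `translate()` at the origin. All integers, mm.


translate([272, 465, 0]) cylinder(h = 38, r = 101);


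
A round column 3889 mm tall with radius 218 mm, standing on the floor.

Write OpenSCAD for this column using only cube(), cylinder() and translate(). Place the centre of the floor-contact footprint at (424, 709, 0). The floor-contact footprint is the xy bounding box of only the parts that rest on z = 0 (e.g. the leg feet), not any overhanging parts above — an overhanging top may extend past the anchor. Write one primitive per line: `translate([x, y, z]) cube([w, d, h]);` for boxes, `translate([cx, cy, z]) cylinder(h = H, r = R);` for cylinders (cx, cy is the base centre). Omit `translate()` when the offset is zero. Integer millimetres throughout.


translate([424, 709, 0]) cylinder(h = 3889, r = 218);


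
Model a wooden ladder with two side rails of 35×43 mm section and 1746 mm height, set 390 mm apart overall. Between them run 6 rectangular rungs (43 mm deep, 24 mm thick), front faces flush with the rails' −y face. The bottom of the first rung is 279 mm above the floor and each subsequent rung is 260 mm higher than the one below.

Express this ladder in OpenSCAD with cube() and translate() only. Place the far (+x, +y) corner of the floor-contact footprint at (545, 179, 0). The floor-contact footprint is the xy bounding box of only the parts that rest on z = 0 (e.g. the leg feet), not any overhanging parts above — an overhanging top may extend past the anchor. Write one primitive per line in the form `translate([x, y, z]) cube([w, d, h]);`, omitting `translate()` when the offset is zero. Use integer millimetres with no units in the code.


translate([155, 136, 0]) cube([35, 43, 1746]);
translate([510, 136, 0]) cube([35, 43, 1746]);
translate([190, 136, 279]) cube([320, 43, 24]);
translate([190, 136, 539]) cube([320, 43, 24]);
translate([190, 136, 799]) cube([320, 43, 24]);
translate([190, 136, 1059]) cube([320, 43, 24]);
translate([190, 136, 1319]) cube([320, 43, 24]);
translate([190, 136, 1579]) cube([320, 43, 24]);


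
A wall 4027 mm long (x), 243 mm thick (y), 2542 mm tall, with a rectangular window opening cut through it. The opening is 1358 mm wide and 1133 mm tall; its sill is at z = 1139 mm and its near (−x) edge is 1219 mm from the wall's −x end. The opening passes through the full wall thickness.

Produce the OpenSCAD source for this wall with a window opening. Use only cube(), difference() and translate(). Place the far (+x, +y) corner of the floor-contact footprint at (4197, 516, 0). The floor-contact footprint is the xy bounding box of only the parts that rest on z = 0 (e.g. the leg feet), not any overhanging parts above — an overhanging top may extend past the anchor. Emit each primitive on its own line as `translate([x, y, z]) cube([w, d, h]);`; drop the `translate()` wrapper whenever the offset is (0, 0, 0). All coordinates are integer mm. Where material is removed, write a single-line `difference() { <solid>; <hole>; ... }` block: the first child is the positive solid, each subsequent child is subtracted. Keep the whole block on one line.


difference() { translate([170, 273, 0]) cube([4027, 243, 2542]); translate([1389, 273, 1139]) cube([1358, 243, 1133]); }


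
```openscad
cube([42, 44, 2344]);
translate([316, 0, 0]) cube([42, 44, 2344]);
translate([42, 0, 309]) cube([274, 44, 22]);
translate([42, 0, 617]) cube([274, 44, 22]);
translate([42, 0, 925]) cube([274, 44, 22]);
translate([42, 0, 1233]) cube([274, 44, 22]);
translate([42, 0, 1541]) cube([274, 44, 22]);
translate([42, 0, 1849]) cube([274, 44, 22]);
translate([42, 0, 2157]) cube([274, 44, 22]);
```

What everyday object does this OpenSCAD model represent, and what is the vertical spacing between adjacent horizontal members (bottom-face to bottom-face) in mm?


A ladder. The rung spacing is 308 mm.

Two tall 42×44 posts with 7 short bars between them — a ladder. Adjacent rungs sit at z = 309 and z = 617, so the spacing is 617 − 309 = 308 mm.
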